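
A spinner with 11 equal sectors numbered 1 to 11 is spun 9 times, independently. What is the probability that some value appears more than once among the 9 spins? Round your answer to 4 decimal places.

P(all 9 different) = 11/11 · 10/11 · ··· · 3/11 ≈ 0.0085.
P(at least two equal) = 1 − 0.0085 = 0.9915.

0.9915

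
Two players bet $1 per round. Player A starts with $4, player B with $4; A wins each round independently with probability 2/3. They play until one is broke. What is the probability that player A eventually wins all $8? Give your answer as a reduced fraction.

Let r = q/p = (1/3)/(2/3) = 1/2. The recurrence P(i) = p·P(i+1) + q·P(i−1) with P(0)=0, P(8)=1 gives P(i) = (1 − r^i)/(1 − r^8).
P(4) = (1 − (1/2)^4) / (1 − (1/2)^8) = 16/17.

16/17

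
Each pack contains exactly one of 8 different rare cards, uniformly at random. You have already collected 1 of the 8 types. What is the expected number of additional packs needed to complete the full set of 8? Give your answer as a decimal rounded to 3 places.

20.743

Starting from 1 distinct type, each trial gives a new one with probability (8−i)/8 when i types are held, so the wait for the next new type is 8/(8−i).
E = 8/7 + 8/6 + 8/5 + 8/4 + 8/3 + 8/2 + 8/1 = 726/35 ≈ 20.743.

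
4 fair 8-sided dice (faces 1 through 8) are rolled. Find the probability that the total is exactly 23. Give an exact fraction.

51/1024

There are 8^4 = 4096 equally likely outcomes.
The number of ordered 4-tuples from {1,…,8} summing to 23 is 204.
P(sum = 23) = 204/4096 = 51/1024.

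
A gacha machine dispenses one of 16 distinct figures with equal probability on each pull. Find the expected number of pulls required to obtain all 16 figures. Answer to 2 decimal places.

After i distinct types are collected, each trial gives a new one with probability (16−i)/16, so the expected wait for the next new type is 16/(16−i).
E = 16/16 + 16/15 + 16/14 + 16/13 + 16/12 + 16/11 + 16/10 + 16/9 + 16/8 + 16/7 + 16/6 + 16/5 + 16/4 + 16/3 + 16/2 + 16/1 = 2436559/45045 ≈ 54.09.

54.09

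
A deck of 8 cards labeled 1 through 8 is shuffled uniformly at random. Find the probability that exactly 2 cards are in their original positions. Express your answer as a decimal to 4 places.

0.1840

Choose which 2 of the 8 are fixed: C(8,2) = 28 ways.
The remaining 6 must have no fixed point: D(6) = 265.
P = 28·265/40320 = 53/288 ≈ 0.1840.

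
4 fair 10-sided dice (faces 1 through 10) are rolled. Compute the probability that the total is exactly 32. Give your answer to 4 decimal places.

0.0165

There are 10^4 = 10000 equally likely outcomes.
The number of ordered 4-tuples from {1,…,10} summing to 32 is 165.
P(sum = 32) = 165/10000 = 33/2000 ≈ 0.0165.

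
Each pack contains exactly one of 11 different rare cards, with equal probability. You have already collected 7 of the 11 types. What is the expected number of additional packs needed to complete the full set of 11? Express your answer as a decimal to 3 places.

Starting from 7 distinct types, each trial gives a new one with probability (11−i)/11 when i types are held, so the wait for the next new type is 11/(11−i).
E = 11/4 + 11/3 + 11/2 + 11/1 = 275/12 ≈ 22.917.

22.917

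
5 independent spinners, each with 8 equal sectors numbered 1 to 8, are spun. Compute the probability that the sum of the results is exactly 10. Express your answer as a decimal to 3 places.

There are 8^5 = 32768 equally likely outcomes.
The number of ordered 5-tuples from {1,…,8} summing to 10 is 126.
P(sum = 10) = 126/32768 = 63/16384 ≈ 0.004.

0.004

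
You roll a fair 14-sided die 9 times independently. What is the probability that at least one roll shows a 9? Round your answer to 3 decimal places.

P(no roll shows a 9) = (13/14)^9 ≈ 0.513.
P(at least one) = 1 − 0.513 = 0.487.

0.487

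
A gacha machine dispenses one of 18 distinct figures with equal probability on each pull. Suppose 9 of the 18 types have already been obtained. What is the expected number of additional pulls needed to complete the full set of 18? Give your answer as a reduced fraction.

7129/140

Starting from 9 distinct types, each trial gives a new one with probability (18−i)/18 when i types are held, so the wait for the next new type is 18/(18−i).
E = 18/9 + 18/8 + 18/7 + 18/6 + 18/5 + 18/4 + 18/3 + 18/2 + 18/1 = 7129/140.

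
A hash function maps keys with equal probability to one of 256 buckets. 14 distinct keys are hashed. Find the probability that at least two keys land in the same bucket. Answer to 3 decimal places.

0.304

It's easier to compute the probability that all 14 are distinct.
P(all distinct) = 256/256 · 255/256 · ··· · 243/256 ≈ 0.696.
So the probability of at least one match is 1 − 0.696 = 0.304.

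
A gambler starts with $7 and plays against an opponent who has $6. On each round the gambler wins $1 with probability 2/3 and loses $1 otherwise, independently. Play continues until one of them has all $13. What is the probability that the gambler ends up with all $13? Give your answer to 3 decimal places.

Let r = q/p = (1/3)/(2/3) = 1/2. The recurrence P(i) = p·P(i+1) + q·P(i−1) with P(0)=0, P(13)=1 gives P(i) = (1 − r^i)/(1 − r^13).
P(7) = (1 − (1/2)^7) / (1 − (1/2)^13) = 8128/8191 ≈ 0.992.

0.992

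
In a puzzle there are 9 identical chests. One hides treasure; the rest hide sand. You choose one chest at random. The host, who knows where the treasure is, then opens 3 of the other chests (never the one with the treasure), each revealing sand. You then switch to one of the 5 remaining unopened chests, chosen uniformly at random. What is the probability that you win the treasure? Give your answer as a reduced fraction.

8/45

Your original chest holds the treasure with probability 1/9, so the other 8 collectively hold it with probability 8/9.
The host can always find 3 empty chests to open, so the reveals don't change that 8/9; it is now spread over the 5 remaining unopened chests.
P(win by switching) = (8/9) · (1/5) = 8/45.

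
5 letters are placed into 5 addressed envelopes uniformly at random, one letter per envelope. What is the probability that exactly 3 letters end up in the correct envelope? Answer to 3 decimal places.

Choose which 3 of the 5 are fixed: C(5,3) = 10 ways.
The remaining 2 must have no fixed point: D(2) = 1.
P = 10·1/120 = 1/12 ≈ 0.083.

0.083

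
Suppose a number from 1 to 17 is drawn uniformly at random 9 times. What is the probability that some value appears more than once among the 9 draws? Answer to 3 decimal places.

0.926

P(all 9 different) = 17/17 · 16/17 · ··· · 9/17 ≈ 0.074.
P(at least two equal) = 1 − 0.074 = 0.926.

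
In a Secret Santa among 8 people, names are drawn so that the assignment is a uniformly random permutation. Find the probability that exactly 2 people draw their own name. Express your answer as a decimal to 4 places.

0.1840

Choose which 2 of the 8 are fixed: C(8,2) = 28 ways.
The remaining 6 must have no fixed point: D(6) = 265.
P = 28·265/40320 = 53/288 ≈ 0.1840.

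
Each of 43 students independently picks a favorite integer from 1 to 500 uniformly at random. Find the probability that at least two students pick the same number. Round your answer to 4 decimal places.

0.8442

It's easier to compute the probability that all 43 are distinct.
P(all distinct) = 500/500 · 499/500 · ··· · 458/500 ≈ 0.1558.
So the probability of at least one match is 1 − 0.1558 = 0.8442.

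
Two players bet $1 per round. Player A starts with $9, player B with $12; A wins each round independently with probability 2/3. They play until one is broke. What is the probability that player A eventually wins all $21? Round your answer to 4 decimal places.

0.9980

Let r = q/p = (1/3)/(2/3) = 1/2. The recurrence P(i) = p·P(i+1) + q·P(i−1) with P(0)=0, P(21)=1 gives P(i) = (1 − r^i)/(1 − r^21).
P(9) = (1 − (1/2)^9) / (1 − (1/2)^21) = 299008/299593 ≈ 0.9980.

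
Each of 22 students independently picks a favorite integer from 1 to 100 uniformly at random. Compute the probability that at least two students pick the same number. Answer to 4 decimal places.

It's easier to compute the probability that all 22 are distinct.
P(all distinct) = 100/100 · 99/100 · ··· · 79/100 ≈ 0.0824.
So the probability of at least one match is 1 − 0.0824 = 0.9176.

0.9176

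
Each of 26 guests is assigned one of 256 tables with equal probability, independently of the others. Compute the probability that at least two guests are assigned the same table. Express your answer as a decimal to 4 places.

0.7312

It's easier to compute the probability that all 26 are distinct.
P(all distinct) = 256/256 · 255/256 · ··· · 231/256 ≈ 0.2688.
So the probability of at least one match is 1 − 0.2688 = 0.7312.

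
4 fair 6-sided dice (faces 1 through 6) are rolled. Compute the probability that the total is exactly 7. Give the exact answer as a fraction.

5/324

There are 6^4 = 1296 equally likely outcomes.
The number of ordered 4-tuples from {1,…,6} summing to 7 is 20.
P(sum = 7) = 20/1296 = 5/324.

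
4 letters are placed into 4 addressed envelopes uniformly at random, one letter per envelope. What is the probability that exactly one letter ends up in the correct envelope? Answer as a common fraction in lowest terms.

Choose which one is fixed: C(4,1) = 4 ways.
The remaining 3 must have no fixed point: D(3) = 2.
P = 4·2/24 = 1/3.

1/3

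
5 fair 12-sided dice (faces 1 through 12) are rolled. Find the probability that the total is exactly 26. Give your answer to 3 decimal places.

0.036

There are 12^5 = 248832 equally likely outcomes.
The number of ordered 5-tuples from {1,…,12} summing to 26 is 9075.
P(sum = 26) = 9075/248832 = 3025/82944 ≈ 0.036.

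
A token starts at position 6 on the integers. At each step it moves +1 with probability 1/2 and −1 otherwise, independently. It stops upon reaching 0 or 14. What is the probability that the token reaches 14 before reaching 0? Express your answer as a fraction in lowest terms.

3/7

With a fair step, P(i) = ½P(i−1) + ½P(i+1) with P(0)=0, P(14)=1 has the linear solution P(i) = i/14.
P(6) = 6/14 = 3/7.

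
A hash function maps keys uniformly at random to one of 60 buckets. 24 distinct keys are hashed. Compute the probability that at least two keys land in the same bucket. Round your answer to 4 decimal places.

It's easier to compute the probability that all 24 are distinct.
P(all distinct) = 60/60 · 59/60 · ··· · 37/60 ≈ 0.0047.
So the probability of at least one match is 1 − 0.0047 = 0.9953.

0.9953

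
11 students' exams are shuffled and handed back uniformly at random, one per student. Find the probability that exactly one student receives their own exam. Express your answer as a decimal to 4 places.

0.3679

Choose which one is fixed: C(11,1) = 11 ways.
The remaining 10 must have no fixed point: D(10) = 1334961.
P = 11·1334961/39916800 = 16481/44800 ≈ 0.3679.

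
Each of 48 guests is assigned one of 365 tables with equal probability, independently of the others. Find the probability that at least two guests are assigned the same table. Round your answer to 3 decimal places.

0.961

It's easier to compute the probability that all 48 are distinct.
P(all distinct) = 365/365 · 364/365 · ··· · 318/365 ≈ 0.039.
So the probability of at least one match is 1 − 0.039 = 0.961.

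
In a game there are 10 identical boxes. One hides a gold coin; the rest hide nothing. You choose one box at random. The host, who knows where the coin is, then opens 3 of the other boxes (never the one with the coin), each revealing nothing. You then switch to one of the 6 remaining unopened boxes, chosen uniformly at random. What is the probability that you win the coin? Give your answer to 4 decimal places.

Your original box holds the coin with probability 1/10, so the other 9 collectively hold it with probability 9/10.
The host can always find 3 empty boxes to open, so the reveals don't change that 9/10; it is now spread over the 6 remaining unopened boxes.
P(win by switching) = (9/10) · (1/6) = 3/20 ≈ 0.1500.

0.1500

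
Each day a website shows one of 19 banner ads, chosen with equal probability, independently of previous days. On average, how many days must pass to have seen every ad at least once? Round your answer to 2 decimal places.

67.41

After i distinct types are collected, each trial gives a new one with probability (19−i)/19, so the expected wait for the next new type is 19/(19−i).
E = 19/19 + 19/18 + 19/17 + 19/16 + 19/15 + 19/14 + 19/13 + 19/12 + 19/11 + 19/10 + 19/9 + 19/8 + 19/7 + 19/6 + 19/5 + 19/4 + 19/3 + 19/2 + 19/1 = 275295799/4084080 ≈ 67.41.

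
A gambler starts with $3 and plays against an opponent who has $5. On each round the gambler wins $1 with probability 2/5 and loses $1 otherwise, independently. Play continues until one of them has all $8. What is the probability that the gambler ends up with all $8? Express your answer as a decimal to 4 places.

0.0964

Let r = q/p = (3/5)/(2/5) = 3/2. The recurrence P(i) = p·P(i+1) + q·P(i−1) with P(0)=0, P(8)=1 gives P(i) = (1 − r^i)/(1 − r^8).
P(3) = (1 − (3/2)^3) / (1 − (3/2)^8) = 608/6305 ≈ 0.0964.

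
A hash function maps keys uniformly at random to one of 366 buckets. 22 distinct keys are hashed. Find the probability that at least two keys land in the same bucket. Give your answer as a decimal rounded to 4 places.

0.4748

It's easier to compute the probability that all 22 are distinct.
P(all distinct) = 366/366 · 365/366 · ··· · 345/366 ≈ 0.5252.
So the probability of at least one match is 1 − 0.5252 = 0.4748.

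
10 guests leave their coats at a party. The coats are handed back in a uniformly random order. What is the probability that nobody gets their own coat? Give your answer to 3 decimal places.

0.368

This is the derangement probability: permutations of 10 with no fixed point.
D(10) = 10! · (1 − 1/1! + 1/2! − ··· + (−1)^10/10!) = 1334961.
P = 1334961/3628800 = 16481/44800 ≈ 0.368.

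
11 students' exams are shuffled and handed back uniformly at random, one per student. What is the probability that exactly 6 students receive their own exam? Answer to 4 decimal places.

0.0005

Choose which 6 of the 11 are fixed: C(11,6) = 462 ways.
The remaining 5 must have no fixed point: D(5) = 44.
P = 462·44/39916800 = 11/21600 ≈ 0.0005.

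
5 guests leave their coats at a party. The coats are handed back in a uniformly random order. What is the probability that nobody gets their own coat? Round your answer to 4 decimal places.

0.3667

This is the derangement probability: permutations of 5 with no fixed point.
D(5) = 5! · (1 − 1/1! + 1/2! − ··· + (−1)^5/5!) = 44.
P = 44/120 = 11/30 ≈ 0.3667.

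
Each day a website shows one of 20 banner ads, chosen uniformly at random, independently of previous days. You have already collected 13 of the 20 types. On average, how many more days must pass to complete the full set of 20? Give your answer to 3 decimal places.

Starting from 13 distinct types, each trial gives a new one with probability (20−i)/20 when i types are held, so the wait for the next new type is 20/(20−i).
E = 20/7 + 20/6 + 20/5 + 20/4 + 20/3 + 20/2 + 20/1 = 363/7 ≈ 51.857.

51.857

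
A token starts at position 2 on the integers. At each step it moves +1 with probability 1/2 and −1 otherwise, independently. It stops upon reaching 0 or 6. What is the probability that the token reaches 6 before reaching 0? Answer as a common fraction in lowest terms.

1/3

With a fair step, P(i) = ½P(i−1) + ½P(i+1) with P(0)=0, P(6)=1 has the linear solution P(i) = i/6.
P(2) = 2/6 = 1/3.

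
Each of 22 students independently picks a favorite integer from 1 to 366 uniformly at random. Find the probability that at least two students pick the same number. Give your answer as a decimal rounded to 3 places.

0.475

It's easier to compute the probability that all 22 are distinct.
P(all distinct) = 366/366 · 365/366 · ··· · 345/366 ≈ 0.525.
So the probability of at least one match is 1 − 0.525 = 0.475.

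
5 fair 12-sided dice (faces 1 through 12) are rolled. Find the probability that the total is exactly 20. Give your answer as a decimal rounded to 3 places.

0.015

There are 12^5 = 248832 equally likely outcomes.
The number of ordered 5-tuples from {1,…,12} summing to 20 is 3701.
P(sum = 20) = 3701/248832 ≈ 0.015.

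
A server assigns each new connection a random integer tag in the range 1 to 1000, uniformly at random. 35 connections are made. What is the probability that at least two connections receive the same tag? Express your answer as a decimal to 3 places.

It's easier to compute the probability that all 35 are distinct.
P(all distinct) = 1000/1000 · 999/1000 · ··· · 966/1000 ≈ 0.548.
So the probability of at least one match is 1 − 0.548 = 0.452.

0.452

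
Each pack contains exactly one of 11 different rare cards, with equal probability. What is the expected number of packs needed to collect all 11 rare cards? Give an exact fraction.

83711/2520

After i distinct types are collected, each trial gives a new one with probability (11−i)/11, so the expected wait for the next new type is 11/(11−i).
E = 11/11 + 11/10 + 11/9 + 11/8 + 11/7 + 11/6 + 11/5 + 11/4 + 11/3 + 11/2 + 11/1 = 83711/2520.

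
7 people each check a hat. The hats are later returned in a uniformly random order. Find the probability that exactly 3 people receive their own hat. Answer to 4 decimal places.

0.0625

Choose which 3 of the 7 are fixed: C(7,3) = 35 ways.
The remaining 4 must have no fixed point: D(4) = 9.
P = 35·9/5040 = 1/16 ≈ 0.0625.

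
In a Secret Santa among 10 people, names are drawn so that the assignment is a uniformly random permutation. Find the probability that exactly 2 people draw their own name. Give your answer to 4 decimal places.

0.1839

Choose which 2 of the 10 are fixed: C(10,2) = 45 ways.
The remaining 8 must have no fixed point: D(8) = 14833.
P = 45·14833/3628800 = 2119/11520 ≈ 0.1839.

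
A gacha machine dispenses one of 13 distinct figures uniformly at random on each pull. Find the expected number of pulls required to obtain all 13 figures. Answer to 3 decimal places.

41.342

After i distinct types are collected, each trial gives a new one with probability (13−i)/13, so the expected wait for the next new type is 13/(13−i).
E = 13/13 + 13/12 + 13/11 + 13/10 + 13/9 + 13/8 + 13/7 + 13/6 + 13/5 + 13/4 + 13/3 + 13/2 + 13/1 = 1145993/27720 ≈ 41.342.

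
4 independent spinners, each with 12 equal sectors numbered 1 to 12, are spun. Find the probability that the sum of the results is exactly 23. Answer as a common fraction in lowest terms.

265/5184

There are 12^4 = 20736 equally likely outcomes.
The number of ordered 4-tuples from {1,…,12} summing to 23 is 1060.
P(sum = 23) = 1060/20736 = 265/5184.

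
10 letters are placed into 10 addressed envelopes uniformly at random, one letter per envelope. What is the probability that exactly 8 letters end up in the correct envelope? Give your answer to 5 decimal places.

0.00001

Choose which 8 of the 10 are fixed: C(10,8) = 45 ways.
The remaining 2 must have no fixed point: D(2) = 1.
P = 45·1/3628800 = 1/80640 ≈ 0.00001.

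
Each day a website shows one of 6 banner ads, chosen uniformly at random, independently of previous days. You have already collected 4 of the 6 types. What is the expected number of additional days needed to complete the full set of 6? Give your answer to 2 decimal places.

9.00

Starting from 4 distinct types, each trial gives a new one with probability (6−i)/6 when i types are held, so the wait for the next new type is 6/(6−i).
E = 6/2 + 6/1 = 9 ≈ 9.00.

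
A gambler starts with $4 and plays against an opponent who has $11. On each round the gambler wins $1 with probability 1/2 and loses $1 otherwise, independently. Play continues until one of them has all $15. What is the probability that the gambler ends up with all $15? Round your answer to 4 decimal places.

With a fair step, P(i) = ½P(i−1) + ½P(i+1) with P(0)=0, P(15)=1 has the linear solution P(i) = i/15.
P(4) = 4/15 ≈ 0.2667.

0.2667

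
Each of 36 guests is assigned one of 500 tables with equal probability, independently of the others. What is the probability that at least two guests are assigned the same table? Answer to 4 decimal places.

It's easier to compute the probability that all 36 are distinct.
P(all distinct) = 500/500 · 499/500 · ··· · 465/500 ≈ 0.2750.
So the probability of at least one match is 1 − 0.2750 = 0.7250.

0.7250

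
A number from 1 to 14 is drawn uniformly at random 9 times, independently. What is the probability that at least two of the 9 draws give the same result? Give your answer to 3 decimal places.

0.965

P(all 9 different) = 14/14 · 13/14 · ··· · 6/14 ≈ 0.035.
P(at least two equal) = 1 − 0.035 = 0.965.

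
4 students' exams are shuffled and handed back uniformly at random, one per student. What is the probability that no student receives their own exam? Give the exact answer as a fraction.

3/8

This is the derangement probability: permutations of 4 with no fixed point.
D(4) = 4! · (1 − 1/1! + 1/2! − ··· + (−1)^4/4!) = 9.
P = 9/24 = 3/8.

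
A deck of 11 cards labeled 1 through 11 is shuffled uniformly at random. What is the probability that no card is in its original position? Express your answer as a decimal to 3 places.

0.368

This is the derangement probability: permutations of 11 with no fixed point.
D(11) = 11! · (1 − 1/1! + 1/2! − ··· + (−1)^11/11!) = 14684570.
P = 14684570/39916800 = 1468457/3991680 ≈ 0.368.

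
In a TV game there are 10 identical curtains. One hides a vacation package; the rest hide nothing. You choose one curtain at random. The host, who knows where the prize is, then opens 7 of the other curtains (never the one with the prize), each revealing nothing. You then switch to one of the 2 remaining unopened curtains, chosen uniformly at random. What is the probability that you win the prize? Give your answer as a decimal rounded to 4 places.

0.4500

Your original curtain holds the prize with probability 1/10, so the other 9 collectively hold it with probability 9/10.
The host can always find 7 empty curtains to open, so the reveals don't change that 9/10; it is now spread over the 2 remaining unopened curtains.
P(win by switching) = (9/10) · (1/2) = 9/20 ≈ 0.4500.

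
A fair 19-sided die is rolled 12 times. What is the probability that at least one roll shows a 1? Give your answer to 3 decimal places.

P(no roll shows a 1) = (18/19)^12 ≈ 0.523.
P(at least one) = 1 − 0.523 = 0.477.

0.477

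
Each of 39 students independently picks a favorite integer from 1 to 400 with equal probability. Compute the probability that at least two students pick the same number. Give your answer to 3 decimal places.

0.853

It's easier to compute the probability that all 39 are distinct.
P(all distinct) = 400/400 · 399/400 · ··· · 362/400 ≈ 0.147.
So the probability of at least one match is 1 − 0.147 = 0.853.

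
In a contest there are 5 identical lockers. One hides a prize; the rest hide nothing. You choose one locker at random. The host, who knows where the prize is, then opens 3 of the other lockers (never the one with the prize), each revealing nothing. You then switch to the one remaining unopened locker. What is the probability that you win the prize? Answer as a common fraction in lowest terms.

Your original locker holds the prize with probability 1/5, so the other 4 collectively hold it with probability 4/5.
The host can always find 3 empty lockers to open, so the reveals don't change that 4/5; it is now spread over the 1 remaining unopened locker.
P(win by switching) = (4/5) · (1/1) = 4/5.

4/5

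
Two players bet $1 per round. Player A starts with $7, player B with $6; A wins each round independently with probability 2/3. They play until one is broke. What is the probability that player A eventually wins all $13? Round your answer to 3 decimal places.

0.992

Let r = q/p = (1/3)/(2/3) = 1/2. The recurrence P(i) = p·P(i+1) + q·P(i−1) with P(0)=0, P(13)=1 gives P(i) = (1 − r^i)/(1 − r^13).
P(7) = (1 − (1/2)^7) / (1 − (1/2)^13) = 8128/8191 ≈ 0.992.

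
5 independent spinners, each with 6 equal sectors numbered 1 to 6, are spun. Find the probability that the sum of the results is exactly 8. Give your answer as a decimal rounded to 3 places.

There are 6^5 = 7776 equally likely outcomes.
The number of ordered 5-tuples from {1,…,6} summing to 8 is 35.
P(sum = 8) = 35/7776 ≈ 0.005.

0.005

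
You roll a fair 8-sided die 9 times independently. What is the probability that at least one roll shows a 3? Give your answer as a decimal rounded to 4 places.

P(no roll shows a 3) = (7/8)^9 ≈ 0.3007.
P(at least one) = 1 − 0.3007 = 0.6993.

0.6993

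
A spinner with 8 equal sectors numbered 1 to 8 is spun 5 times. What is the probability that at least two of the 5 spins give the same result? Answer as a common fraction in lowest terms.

P(all 5 different) = 8/8 · 7/8 · ··· · 4/8 = 105/512.
P(at least two equal) = 1 − 105/512 = 407/512.

407/512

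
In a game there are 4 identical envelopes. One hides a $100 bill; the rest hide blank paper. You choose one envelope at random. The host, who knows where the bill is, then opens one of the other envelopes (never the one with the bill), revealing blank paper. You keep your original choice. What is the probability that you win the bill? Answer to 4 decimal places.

The host can always open an empty envelope regardless of your choice, so this gives no information about your original envelope.
P(win by staying) = 1/4 ≈ 0.2500.

0.2500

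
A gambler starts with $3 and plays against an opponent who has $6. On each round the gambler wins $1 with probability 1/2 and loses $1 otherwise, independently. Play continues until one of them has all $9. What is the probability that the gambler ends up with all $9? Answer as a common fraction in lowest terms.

With a fair step, P(i) = ½P(i−1) + ½P(i+1) with P(0)=0, P(9)=1 has the linear solution P(i) = i/9.
P(3) = 3/9 = 1/3.

1/3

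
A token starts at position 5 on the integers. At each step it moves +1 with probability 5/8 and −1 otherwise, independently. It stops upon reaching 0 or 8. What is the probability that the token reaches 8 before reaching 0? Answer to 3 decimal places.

0.938

Let r = q/p = (3/8)/(5/8) = 3/5. The recurrence P(i) = p·P(i+1) + q·P(i−1) with P(0)=0, P(8)=1 gives P(i) = (1 − r^i)/(1 − r^8).
P(5) = (1 − (3/5)^5) / (1 − (3/5)^8) = 180125/192032 ≈ 0.938.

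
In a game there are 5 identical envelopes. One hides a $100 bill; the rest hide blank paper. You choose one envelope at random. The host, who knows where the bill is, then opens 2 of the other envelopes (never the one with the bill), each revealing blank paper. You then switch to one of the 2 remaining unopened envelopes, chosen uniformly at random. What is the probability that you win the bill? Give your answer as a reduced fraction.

Your original envelope holds the bill with probability 1/5, so the other 4 collectively hold it with probability 4/5.
The host can always find 2 empty envelopes to open, so the reveals don't change that 4/5; it is now spread over the 2 remaining unopened envelopes.
P(win by switching) = (4/5) · (1/2) = 2/5.

2/5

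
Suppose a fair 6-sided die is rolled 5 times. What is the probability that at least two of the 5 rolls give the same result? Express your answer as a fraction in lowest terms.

49/54

P(all 5 different) = 6/6 · 5/6 · ··· · 2/6 = 5/54.
P(at least two equal) = 1 − 5/54 = 49/54.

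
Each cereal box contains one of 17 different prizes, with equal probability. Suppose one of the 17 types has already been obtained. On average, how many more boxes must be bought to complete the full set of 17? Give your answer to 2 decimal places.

Starting from 1 distinct type, each trial gives a new one with probability (17−i)/17 when i types are held, so the wait for the next new type is 17/(17−i).
E = 17/16 + 17/15 + 17/14 + 17/13 + 17/12 + 17/11 + 17/10 + 17/9 + 17/8 + 17/7 + 17/6 + 17/5 + 17/4 + 17/3 + 17/2 + 17/1 = 41421503/720720 ≈ 57.47.

57.47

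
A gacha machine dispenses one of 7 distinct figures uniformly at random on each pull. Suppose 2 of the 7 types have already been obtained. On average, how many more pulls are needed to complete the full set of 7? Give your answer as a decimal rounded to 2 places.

15.98

Starting from 2 distinct types, each trial gives a new one with probability (7−i)/7 when i types are held, so the wait for the next new type is 7/(7−i).
E = 7/5 + 7/4 + 7/3 + 7/2 + 7/1 = 959/60 ≈ 15.98.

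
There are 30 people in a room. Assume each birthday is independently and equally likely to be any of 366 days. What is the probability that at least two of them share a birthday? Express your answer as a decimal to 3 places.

0.705

It's easier to compute the probability that all 30 are distinct.
P(all distinct) = 366/366 · 365/366 · ··· · 337/366 ≈ 0.295.
So the probability of at least one match is 1 − 0.295 = 0.705.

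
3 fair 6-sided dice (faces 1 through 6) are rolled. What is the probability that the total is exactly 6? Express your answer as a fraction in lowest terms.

There are 6^3 = 216 equally likely outcomes.
The number of ordered 3-tuples from {1,…,6} summing to 6 is 10.
P(sum = 6) = 10/216 = 5/108.

5/108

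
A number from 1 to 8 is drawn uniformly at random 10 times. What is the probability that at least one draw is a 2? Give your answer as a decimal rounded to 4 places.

0.7369

P(no draw is a 2) = (7/8)^10 ≈ 0.2631.
P(at least one) = 1 − 0.2631 = 0.7369.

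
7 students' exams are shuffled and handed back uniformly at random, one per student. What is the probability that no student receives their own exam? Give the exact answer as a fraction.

This is the derangement probability: permutations of 7 with no fixed point.
D(7) = 7! · (1 − 1/1! + 1/2! − ··· + (−1)^7/7!) = 1854.
P = 1854/5040 = 103/280.

103/280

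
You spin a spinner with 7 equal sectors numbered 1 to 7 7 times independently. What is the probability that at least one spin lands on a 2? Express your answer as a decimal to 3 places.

P(no spin lands on a 2) = (6/7)^7 ≈ 0.340.
P(at least one) = 1 − 0.340 = 0.660.

0.660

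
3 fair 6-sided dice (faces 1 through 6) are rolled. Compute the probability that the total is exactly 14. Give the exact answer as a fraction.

There are 6^3 = 216 equally likely outcomes.
The number of ordered 3-tuples from {1,…,6} summing to 14 is 15.
P(sum = 14) = 15/216 = 5/72.

5/72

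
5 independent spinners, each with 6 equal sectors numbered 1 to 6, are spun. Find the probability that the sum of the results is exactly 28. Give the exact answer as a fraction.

5/2592

There are 6^5 = 7776 equally likely outcomes.
The number of ordered 5-tuples from {1,…,6} summing to 28 is 15.
P(sum = 28) = 15/7776 = 5/2592.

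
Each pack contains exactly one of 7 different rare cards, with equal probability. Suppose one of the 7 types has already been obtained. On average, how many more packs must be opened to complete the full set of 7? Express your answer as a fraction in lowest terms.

Starting from 1 distinct type, each trial gives a new one with probability (7−i)/7 when i types are held, so the wait for the next new type is 7/(7−i).
E = 7/6 + 7/5 + 7/4 + 7/3 + 7/2 + 7/1 = 343/20.

343/20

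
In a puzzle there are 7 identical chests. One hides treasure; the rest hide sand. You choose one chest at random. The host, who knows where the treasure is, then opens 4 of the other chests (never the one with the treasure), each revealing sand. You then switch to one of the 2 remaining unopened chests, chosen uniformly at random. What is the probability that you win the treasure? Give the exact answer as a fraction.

3/7

Your original chest holds the treasure with probability 1/7, so the other 6 collectively hold it with probability 6/7.
The host can always find 4 empty chests to open, so the reveals don't change that 6/7; it is now spread over the 2 remaining unopened chests.
P(win by switching) = (6/7) · (1/2) = 3/7.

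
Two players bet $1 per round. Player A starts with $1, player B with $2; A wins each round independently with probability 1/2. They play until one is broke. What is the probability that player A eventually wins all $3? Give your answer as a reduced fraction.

1/3

With a fair step, P(i) = ½P(i−1) + ½P(i+1) with P(0)=0, P(3)=1 has the linear solution P(i) = i/3.
P(1) = 1/3.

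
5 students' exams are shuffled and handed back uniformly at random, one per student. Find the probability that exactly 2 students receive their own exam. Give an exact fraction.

Choose which 2 of the 5 are fixed: C(5,2) = 10 ways.
The remaining 3 must have no fixed point: D(3) = 2.
P = 10·2/120 = 1/6.

1/6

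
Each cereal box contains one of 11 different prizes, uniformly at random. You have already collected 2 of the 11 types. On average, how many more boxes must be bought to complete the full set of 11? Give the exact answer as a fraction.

Starting from 2 distinct types, each trial gives a new one with probability (11−i)/11 when i types are held, so the wait for the next new type is 11/(11−i).
E = 11/9 + 11/8 + 11/7 + 11/6 + 11/5 + 11/4 + 11/3 + 11/2 + 11/1 = 78419/2520.

78419/2520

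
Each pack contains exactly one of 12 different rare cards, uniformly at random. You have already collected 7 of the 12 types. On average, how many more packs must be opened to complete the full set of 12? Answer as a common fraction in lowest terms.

Starting from 7 distinct types, each trial gives a new one with probability (12−i)/12 when i types are held, so the wait for the next new type is 12/(12−i).
E = 12/5 + 12/4 + 12/3 + 12/2 + 12/1 = 137/5.

137/5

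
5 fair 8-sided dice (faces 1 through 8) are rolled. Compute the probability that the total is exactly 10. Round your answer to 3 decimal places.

0.004

There are 8^5 = 32768 equally likely outcomes.
The number of ordered 5-tuples from {1,…,8} summing to 10 is 126.
P(sum = 10) = 126/32768 = 63/16384 ≈ 0.004.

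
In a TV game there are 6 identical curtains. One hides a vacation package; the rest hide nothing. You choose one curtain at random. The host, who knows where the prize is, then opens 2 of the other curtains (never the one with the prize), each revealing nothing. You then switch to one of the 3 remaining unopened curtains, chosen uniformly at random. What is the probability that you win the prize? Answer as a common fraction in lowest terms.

5/18

Your original curtain holds the prize with probability 1/6, so the other 5 collectively hold it with probability 5/6.
The host can always find 2 empty curtains to open, so the reveals don't change that 5/6; it is now spread over the 3 remaining unopened curtains.
P(win by switching) = (5/6) · (1/3) = 5/18.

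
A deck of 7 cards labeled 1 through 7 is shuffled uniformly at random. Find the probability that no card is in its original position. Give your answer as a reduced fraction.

This is the derangement probability: permutations of 7 with no fixed point.
D(7) = 7! · (1 − 1/1! + 1/2! − ··· + (−1)^7/7!) = 1854.
P = 1854/5040 = 103/280.

103/280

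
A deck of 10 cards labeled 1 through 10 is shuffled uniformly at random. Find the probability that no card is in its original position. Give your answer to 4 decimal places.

This is the derangement probability: permutations of 10 with no fixed point.
D(10) = 10! · (1 − 1/1! + 1/2! − ··· + (−1)^10/10!) = 1334961.
P = 1334961/3628800 = 16481/44800 ≈ 0.3679.

0.3679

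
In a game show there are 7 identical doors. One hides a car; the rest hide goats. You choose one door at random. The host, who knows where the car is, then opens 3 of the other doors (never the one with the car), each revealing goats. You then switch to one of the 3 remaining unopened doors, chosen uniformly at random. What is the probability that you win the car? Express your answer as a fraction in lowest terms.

2/7

Your original door holds the car with probability 1/7, so the other 6 collectively hold it with probability 6/7.
The host can always find 3 empty doors to open, so the reveals don't change that 6/7; it is now spread over the 3 remaining unopened doors.
P(win by switching) = (6/7) · (1/3) = 2/7.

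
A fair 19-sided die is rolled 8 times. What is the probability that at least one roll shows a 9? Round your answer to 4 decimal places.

0.3511

P(no roll shows a 9) = (18/19)^8 ≈ 0.6489.
P(at least one) = 1 − 0.6489 = 0.3511.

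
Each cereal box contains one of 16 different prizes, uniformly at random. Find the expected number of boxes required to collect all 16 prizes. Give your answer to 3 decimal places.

54.092

After i distinct types are collected, each trial gives a new one with probability (16−i)/16, so the expected wait for the next new type is 16/(16−i).
E = 16/16 + 16/15 + 16/14 + 16/13 + 16/12 + 16/11 + 16/10 + 16/9 + 16/8 + 16/7 + 16/6 + 16/5 + 16/4 + 16/3 + 16/2 + 16/1 = 2436559/45045 ≈ 54.092.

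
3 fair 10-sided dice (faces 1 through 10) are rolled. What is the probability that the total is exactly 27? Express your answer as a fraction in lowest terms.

There are 10^3 = 1000 equally likely outcomes.
The number of ordered 3-tuples from {1,…,10} summing to 27 is 10.
P(sum = 27) = 10/1000 = 1/100.

1/100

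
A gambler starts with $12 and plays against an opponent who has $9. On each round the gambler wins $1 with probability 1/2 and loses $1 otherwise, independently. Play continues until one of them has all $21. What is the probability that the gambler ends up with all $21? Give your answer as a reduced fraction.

With a fair step, P(i) = ½P(i−1) + ½P(i+1) with P(0)=0, P(21)=1 has the linear solution P(i) = i/21.
P(12) = 12/21 = 4/7.

4/7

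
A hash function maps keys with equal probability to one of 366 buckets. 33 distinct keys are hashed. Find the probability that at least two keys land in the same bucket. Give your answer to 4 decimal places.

0.7740

It's easier to compute the probability that all 33 are distinct.
P(all distinct) = 366/366 · 365/366 · ··· · 334/366 ≈ 0.2260.
So the probability of at least one match is 1 − 0.2260 = 0.7740.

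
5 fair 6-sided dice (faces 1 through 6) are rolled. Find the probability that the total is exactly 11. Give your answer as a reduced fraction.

205/7776

There are 6^5 = 7776 equally likely outcomes.
The number of ordered 5-tuples from {1,…,6} summing to 11 is 205.
P(sum = 11) = 205/7776.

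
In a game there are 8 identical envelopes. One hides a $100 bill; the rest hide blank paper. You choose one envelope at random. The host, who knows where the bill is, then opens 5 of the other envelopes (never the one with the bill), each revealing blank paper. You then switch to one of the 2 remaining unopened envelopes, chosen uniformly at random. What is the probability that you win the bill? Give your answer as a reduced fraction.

7/16

Your original envelope holds the bill with probability 1/8, so the other 7 collectively hold it with probability 7/8.
The host can always find 5 empty envelopes to open, so the reveals don't change that 7/8; it is now spread over the 2 remaining unopened envelopes.
P(win by switching) = (7/8) · (1/2) = 7/16.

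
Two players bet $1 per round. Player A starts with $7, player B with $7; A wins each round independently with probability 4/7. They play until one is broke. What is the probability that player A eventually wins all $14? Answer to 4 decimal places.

0.8822

Let r = q/p = (3/7)/(4/7) = 3/4. The recurrence P(i) = p·P(i+1) + q·P(i−1) with P(0)=0, P(14)=1 gives P(i) = (1 − r^i)/(1 − r^14).
P(7) = (1 − (3/4)^7) / (1 − (3/4)^14) = 16384/18571 ≈ 0.8822.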